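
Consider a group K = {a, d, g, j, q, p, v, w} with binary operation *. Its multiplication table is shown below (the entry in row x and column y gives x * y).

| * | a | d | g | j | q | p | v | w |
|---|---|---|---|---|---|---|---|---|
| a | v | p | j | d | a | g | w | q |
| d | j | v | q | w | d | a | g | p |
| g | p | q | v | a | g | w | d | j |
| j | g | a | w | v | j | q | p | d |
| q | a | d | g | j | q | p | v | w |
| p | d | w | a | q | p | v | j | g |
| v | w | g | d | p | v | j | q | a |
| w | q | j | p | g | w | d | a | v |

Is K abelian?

No

d * w = p but w * d = j.
Since d and w do not commute, K is not abelian.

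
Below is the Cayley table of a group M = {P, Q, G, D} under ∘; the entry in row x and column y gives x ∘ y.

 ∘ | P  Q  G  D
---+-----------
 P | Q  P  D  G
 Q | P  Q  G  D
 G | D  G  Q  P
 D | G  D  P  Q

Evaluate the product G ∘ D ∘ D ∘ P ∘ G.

G ∘ D = P
P ∘ D = G
G ∘ P = D
D ∘ G = P

P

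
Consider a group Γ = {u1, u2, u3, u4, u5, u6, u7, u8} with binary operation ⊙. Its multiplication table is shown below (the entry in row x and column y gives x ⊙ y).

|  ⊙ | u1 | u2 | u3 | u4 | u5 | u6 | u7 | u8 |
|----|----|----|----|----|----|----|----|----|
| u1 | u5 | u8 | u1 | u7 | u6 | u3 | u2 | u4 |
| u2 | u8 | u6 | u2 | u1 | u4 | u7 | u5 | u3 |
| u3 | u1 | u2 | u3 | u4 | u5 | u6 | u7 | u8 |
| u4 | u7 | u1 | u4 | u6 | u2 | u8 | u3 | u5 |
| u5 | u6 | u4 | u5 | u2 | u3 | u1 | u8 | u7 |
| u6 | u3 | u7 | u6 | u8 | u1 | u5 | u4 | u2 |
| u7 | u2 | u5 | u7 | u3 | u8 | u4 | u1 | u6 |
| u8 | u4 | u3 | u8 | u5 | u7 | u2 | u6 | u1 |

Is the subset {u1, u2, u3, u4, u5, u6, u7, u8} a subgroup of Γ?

Yes

{u1, u2, u3, u4, u5, u6, u7, u8} contains the identity u3.
Checking products: every product of two elements of {u1, u2, u3, u4, u5, u6, u7, u8} (read from the table) lies in {u1, u2, u3, u4, u5, u6, u7, u8}, so the set is closed.
In a finite group, a nonempty closed subset is a subgroup. So {u1, u2, u3, u4, u5, u6, u7, u8} ≤ Γ.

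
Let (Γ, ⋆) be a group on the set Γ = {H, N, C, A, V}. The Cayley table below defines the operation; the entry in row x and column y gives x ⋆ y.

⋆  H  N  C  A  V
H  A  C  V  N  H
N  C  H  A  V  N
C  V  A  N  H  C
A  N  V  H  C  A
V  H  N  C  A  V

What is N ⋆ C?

Read row N, column C: N ⋆ C = A.

A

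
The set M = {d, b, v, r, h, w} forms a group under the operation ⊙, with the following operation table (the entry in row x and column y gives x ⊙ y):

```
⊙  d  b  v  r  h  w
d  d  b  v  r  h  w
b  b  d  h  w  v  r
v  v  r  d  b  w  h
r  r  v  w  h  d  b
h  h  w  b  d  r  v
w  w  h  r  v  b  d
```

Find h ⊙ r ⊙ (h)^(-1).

r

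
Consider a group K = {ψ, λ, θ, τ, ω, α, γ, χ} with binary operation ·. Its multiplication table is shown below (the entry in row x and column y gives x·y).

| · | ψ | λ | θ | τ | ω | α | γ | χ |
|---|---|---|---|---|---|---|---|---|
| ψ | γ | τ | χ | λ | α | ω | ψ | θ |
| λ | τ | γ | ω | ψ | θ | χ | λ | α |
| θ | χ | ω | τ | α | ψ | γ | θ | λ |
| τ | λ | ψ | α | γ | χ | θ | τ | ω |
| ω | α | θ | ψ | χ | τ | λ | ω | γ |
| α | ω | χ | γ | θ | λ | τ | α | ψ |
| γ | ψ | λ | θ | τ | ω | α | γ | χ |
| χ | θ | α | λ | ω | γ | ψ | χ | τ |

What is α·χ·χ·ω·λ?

α·χ = ψ
ψ·χ = θ
θ·ω = ψ
ψ·λ = τ

τ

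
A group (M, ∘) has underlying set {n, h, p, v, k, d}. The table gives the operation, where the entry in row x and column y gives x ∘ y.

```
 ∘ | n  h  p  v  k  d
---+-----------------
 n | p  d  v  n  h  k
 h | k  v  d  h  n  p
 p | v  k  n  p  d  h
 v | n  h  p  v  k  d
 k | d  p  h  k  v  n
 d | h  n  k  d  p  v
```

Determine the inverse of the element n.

First locate the identity: row v matches the header, so v is the identity.
Scan row n for v: n ∘ p = v. Hence n^(-1) = p.

p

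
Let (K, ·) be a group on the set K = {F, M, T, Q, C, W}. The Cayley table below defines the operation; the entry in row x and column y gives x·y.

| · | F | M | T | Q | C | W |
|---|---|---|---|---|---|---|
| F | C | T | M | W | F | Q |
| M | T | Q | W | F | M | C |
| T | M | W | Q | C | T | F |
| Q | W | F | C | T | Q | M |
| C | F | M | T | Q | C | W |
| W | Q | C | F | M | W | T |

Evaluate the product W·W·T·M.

F

W·W = T
T·T = Q
Q·M = F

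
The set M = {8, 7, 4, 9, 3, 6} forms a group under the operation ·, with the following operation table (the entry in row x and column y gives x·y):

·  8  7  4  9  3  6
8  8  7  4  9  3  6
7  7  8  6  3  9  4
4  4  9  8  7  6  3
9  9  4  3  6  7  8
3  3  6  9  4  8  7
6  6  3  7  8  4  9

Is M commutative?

No

6·7 = 3 but 7·6 = 4.
Since 6 and 7 do not commute, M is not abelian.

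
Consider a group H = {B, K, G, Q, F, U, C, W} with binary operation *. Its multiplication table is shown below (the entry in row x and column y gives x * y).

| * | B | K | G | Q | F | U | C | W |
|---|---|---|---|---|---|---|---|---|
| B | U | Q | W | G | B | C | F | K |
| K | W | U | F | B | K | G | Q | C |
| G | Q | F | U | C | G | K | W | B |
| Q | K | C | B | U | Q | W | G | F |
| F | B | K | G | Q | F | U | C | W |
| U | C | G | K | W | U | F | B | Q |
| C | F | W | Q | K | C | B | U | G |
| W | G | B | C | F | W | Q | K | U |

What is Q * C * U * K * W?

Q

Q * C = G
G * U = K
K * K = U
U * W = Q
(Structurally, H here is isomorphic to the quaternion group Q_8.)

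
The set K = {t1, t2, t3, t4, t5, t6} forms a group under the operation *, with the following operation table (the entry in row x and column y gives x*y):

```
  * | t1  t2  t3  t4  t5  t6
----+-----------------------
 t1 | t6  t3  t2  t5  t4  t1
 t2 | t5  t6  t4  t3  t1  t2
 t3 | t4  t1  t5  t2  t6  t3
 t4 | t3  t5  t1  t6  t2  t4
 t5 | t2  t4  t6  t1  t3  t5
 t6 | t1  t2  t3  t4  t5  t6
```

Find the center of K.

An element z is central iff its row equals its column in the table.
For t5: t5*t1 = t2 ≠ t4 = t1*t5, so t5 ∉ Z.
Checking each element this way leaves Z(K) = {t6}.

{t6}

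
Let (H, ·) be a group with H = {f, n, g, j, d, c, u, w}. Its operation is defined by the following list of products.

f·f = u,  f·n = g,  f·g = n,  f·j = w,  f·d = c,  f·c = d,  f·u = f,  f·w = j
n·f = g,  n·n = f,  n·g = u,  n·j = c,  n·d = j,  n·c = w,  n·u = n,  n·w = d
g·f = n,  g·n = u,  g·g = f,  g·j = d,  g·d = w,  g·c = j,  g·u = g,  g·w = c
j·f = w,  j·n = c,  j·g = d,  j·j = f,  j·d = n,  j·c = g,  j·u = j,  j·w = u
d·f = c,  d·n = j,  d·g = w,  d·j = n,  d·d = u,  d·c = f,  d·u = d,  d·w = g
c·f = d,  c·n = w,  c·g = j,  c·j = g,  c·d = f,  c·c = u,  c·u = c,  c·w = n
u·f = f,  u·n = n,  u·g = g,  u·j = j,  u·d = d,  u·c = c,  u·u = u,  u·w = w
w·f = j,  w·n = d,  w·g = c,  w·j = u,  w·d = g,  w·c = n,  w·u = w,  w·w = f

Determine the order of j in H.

The identity element is u (its row matches the header).
j^1 = j
j^2 = j·j = f
j^3 = f·j = w
j^4 = w·j = u
The first power of j equal to the identity is j^4, so ord(j) = 4.

4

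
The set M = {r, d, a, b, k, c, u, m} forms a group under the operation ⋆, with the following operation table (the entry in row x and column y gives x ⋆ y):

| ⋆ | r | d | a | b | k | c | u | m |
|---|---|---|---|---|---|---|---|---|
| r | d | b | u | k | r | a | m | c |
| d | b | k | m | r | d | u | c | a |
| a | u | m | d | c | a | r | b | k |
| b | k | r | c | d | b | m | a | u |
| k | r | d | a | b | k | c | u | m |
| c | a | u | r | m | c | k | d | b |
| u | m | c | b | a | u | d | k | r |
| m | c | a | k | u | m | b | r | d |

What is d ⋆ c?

u

Read row d, column c: d ⋆ c = u.
(Structurally, M here is isomorphic to Z_2 x Z_4.)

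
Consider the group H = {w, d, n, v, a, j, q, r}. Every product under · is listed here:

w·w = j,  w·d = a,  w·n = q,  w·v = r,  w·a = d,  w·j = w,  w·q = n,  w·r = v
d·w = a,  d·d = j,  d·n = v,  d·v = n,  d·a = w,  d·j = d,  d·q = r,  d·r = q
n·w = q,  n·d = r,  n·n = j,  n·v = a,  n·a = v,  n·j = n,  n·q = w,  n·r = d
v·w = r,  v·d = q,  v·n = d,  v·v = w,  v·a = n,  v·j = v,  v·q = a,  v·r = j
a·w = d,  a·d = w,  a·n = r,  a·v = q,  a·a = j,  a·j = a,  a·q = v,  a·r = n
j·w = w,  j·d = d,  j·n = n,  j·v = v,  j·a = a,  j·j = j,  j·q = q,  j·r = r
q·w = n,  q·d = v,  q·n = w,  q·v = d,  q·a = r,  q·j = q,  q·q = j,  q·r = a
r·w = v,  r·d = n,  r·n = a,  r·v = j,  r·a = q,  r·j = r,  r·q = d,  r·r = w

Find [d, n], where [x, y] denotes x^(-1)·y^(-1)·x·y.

w

Identity is j; from the table d^(-1) = d and n^(-1) = n.
d·n = v
v·d = q
q·n = w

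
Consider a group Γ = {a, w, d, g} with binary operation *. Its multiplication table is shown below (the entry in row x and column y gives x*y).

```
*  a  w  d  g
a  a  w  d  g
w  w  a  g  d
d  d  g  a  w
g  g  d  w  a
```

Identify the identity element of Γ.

a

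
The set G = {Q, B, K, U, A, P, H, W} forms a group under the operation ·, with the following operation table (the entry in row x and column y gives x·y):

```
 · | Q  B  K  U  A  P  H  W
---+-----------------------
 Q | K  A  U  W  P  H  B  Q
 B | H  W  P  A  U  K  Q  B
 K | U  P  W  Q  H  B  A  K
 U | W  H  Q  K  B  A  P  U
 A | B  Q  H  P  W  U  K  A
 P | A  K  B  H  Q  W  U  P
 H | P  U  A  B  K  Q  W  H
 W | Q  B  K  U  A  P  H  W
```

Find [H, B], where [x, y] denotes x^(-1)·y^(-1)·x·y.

Identity is W; from the table H^(-1) = H and B^(-1) = B.
H·B = U
U·H = P
P·B = K

K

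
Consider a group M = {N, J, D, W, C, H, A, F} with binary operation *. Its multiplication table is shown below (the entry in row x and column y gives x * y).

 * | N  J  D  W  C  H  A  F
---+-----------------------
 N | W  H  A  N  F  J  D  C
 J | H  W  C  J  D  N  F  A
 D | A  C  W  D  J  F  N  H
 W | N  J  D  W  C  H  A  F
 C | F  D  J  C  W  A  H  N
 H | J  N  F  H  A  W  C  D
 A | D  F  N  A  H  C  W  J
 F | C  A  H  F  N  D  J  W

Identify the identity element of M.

W

The identity e satisfies e * x = x for all x, so its row in the table reproduces the column headers.
Row W reads: N, J, D, W, C, H, A, F — exactly the header order. So W is the identity.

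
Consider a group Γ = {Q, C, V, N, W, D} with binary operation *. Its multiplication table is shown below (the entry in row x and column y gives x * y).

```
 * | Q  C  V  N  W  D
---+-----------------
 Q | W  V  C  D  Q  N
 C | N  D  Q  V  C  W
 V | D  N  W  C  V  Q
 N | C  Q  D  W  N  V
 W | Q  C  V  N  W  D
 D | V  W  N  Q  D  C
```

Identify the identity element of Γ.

The identity e satisfies e * x = x for all x, so its row in the table reproduces the column headers.
Row W reads: Q, C, V, N, W, D — exactly the header order. So W is the identity.

W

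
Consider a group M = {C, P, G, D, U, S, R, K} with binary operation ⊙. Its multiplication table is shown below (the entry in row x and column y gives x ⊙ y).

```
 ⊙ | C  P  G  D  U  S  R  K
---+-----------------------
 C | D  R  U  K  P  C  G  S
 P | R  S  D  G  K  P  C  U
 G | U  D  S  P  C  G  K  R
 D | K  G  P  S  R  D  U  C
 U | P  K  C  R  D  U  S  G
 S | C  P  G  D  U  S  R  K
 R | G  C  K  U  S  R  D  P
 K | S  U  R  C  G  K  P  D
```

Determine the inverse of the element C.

First locate the identity: row S matches the header, so S is the identity.
Scan row C for S: C ⊙ K = S. Hence C^(-1) = K.

K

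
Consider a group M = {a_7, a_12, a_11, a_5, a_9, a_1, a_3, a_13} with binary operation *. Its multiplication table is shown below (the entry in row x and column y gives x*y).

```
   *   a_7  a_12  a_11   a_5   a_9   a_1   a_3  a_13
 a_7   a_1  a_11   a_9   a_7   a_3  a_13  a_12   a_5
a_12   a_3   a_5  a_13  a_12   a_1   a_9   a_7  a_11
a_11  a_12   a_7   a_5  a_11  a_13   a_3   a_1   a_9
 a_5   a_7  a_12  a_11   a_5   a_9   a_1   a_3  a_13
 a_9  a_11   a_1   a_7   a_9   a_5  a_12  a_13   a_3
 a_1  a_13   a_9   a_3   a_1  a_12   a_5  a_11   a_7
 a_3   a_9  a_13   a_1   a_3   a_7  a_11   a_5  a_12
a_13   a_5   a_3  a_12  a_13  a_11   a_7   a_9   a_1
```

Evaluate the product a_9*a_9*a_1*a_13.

a_9*a_9 = a_5
a_5*a_1 = a_1
a_1*a_13 = a_7

a_7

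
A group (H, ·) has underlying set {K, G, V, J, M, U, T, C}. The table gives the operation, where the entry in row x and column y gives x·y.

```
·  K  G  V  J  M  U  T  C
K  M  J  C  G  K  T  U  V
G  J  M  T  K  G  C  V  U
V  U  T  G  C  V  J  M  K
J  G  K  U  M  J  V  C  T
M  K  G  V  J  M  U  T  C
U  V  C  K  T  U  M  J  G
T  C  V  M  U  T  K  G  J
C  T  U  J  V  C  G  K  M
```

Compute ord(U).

The identity element is M (its row matches the header).
U^1 = U
U^2 = U·U = M
The first power of U equal to the identity is U^2, so ord(U) = 2.

2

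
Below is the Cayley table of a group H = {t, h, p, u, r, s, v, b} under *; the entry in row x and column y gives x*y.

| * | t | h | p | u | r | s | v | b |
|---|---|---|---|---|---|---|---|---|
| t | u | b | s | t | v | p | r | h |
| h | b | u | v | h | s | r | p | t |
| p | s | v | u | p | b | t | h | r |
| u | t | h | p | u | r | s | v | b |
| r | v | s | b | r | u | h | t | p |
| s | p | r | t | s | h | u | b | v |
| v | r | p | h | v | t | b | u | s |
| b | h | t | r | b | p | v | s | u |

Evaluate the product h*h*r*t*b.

h*h = u
u*r = r
r*t = v
v*b = s

s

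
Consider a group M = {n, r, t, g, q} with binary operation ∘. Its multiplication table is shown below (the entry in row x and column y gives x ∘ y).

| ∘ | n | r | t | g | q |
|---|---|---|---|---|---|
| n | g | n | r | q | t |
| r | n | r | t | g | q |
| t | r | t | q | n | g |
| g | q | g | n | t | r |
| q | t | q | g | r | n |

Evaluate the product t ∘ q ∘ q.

r

t ∘ q = g
g ∘ q = r
(Structurally, M here is isomorphic to the cyclic group Z_5.)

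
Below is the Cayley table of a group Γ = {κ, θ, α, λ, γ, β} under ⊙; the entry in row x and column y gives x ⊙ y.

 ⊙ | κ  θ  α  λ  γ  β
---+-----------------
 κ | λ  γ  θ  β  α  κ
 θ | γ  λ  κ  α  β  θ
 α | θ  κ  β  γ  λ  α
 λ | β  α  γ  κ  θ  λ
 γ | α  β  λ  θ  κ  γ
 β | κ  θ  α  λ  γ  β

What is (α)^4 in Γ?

β

α^1 = α
α^2 = α ⊙ α = β
α^3 = β ⊙ α = α
α^4 = α ⊙ α = β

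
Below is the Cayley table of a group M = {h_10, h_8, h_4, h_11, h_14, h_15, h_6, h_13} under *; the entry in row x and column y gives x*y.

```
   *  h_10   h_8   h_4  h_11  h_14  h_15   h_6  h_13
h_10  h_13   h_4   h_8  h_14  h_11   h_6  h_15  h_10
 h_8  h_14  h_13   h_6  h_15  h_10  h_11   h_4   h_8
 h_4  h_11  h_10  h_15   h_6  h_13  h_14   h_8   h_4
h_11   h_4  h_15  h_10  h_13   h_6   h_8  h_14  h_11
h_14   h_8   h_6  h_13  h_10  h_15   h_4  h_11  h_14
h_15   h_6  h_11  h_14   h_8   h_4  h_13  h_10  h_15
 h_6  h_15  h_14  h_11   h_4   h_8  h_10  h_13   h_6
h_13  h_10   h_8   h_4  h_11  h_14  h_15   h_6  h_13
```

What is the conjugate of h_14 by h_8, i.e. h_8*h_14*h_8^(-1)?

The identity is h_13. In row h_8, the entry h_13 sits in column h_8, so h_8^(-1) = h_8.
h_8*h_14 = h_10
h_10*h_8 = h_4

h_4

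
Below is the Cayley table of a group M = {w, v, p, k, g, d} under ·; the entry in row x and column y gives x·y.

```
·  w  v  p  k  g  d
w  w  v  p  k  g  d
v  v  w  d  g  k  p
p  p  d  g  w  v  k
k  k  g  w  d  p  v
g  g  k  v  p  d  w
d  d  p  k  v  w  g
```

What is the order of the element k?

The identity element is w (its row matches the header).
k^1 = k
k^2 = k·k = d
k^3 = d·k = v
k^4 = v·k = g
k^5 = g·k = p
k^6 = p·k = w
The first power of k equal to the identity is k^6, so ord(k) = 6.

6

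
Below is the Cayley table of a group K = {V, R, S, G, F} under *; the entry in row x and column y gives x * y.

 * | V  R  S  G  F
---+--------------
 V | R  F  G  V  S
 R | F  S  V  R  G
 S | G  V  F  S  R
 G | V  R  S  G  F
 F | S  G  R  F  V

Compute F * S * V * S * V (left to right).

F * S = R
R * V = F
F * S = R
R * V = F

F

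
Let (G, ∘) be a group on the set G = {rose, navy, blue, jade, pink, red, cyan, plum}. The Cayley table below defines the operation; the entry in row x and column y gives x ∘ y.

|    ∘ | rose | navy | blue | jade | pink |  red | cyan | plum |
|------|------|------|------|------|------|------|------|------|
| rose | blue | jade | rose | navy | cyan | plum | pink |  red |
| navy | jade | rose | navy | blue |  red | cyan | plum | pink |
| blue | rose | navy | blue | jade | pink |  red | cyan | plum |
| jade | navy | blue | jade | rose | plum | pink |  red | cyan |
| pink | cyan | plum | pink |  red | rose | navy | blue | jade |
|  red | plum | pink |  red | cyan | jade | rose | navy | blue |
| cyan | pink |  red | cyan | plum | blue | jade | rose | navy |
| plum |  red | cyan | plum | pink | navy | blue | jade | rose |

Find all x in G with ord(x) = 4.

Identity is blue. Compute the order of each non-identity element by repeated multiplication:
  rose: rose → blue  (order 2)
  navy: navy → rose → jade → blue  (order 4)
  jade: jade → rose → navy → blue  (order 4)
  pink: pink → rose → cyan → blue  (order 4)
  red: red → rose → plum → blue  (order 4)
  cyan: cyan → rose → pink → blue  (order 4)
  plum: plum → rose → red → blue  (order 4)
Elements of order 4: {cyan, jade, navy, pink, plum, red}.

{cyan, jade, navy, pink, plum, red}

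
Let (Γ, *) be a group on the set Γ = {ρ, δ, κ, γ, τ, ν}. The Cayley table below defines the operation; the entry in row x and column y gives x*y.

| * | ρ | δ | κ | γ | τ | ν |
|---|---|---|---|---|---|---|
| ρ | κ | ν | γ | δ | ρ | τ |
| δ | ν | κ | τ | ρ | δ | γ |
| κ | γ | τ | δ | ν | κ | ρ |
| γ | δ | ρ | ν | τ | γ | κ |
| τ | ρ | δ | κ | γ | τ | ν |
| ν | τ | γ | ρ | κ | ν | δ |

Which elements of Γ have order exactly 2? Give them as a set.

{γ}

Identity is τ. Compute the order of each non-identity element by repeated multiplication:
  ρ: ρ → κ → γ → δ → ν → τ  (order 6)
  δ: δ → κ → τ  (order 3)
  κ: κ → δ → τ  (order 3)
  γ: γ → τ  (order 2)
  ν: ν → δ → γ → κ → ρ → τ  (order 6)
Elements of order 2: {γ}.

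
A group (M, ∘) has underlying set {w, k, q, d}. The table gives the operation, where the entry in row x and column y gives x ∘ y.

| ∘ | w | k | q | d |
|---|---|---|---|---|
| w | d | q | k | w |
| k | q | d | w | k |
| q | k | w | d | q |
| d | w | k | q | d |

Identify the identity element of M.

The identity e satisfies e ∘ x = x for all x, so its row in the table reproduces the column headers.
Row d reads: w, k, q, d — exactly the header order. So d is the identity.
(Structurally, M here is isomorphic to the Klein four-group V_4.)

d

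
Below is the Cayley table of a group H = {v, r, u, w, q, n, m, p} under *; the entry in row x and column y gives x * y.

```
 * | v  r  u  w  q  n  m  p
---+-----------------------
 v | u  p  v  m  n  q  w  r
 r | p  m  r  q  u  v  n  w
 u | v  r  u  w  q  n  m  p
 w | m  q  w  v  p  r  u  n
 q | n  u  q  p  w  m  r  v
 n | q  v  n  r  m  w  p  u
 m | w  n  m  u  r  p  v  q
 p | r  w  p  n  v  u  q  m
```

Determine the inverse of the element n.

First locate the identity: row u matches the header, so u is the identity.
Scan row n for u: n * p = u. Hence n^(-1) = p.

p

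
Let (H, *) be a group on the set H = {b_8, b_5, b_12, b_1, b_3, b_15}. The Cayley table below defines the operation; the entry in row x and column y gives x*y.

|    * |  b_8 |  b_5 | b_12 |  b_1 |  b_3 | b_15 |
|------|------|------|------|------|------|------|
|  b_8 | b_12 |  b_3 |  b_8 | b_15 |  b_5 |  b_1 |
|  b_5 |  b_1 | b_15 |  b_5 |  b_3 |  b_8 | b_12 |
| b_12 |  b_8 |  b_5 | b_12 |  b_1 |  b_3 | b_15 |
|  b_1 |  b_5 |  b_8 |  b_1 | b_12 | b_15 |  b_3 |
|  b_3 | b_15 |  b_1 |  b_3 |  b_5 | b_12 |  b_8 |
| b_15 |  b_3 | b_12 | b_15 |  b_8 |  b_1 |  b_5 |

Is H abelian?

b_15*b_1 = b_8 but b_1*b_15 = b_3.
Since b_15 and b_1 do not commute, H is not abelian.

No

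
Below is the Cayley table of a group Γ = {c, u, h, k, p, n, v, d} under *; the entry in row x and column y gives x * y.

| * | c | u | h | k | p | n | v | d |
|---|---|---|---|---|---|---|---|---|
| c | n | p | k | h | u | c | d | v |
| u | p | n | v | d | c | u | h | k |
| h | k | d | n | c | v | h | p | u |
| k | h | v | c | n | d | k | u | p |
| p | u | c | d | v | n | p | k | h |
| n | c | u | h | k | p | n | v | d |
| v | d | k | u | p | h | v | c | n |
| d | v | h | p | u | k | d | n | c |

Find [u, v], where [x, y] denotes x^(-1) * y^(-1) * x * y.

c

Identity is n; from the table u^(-1) = u and v^(-1) = d.
u * d = k
k * u = v
v * v = c
(Structurally, Γ here is isomorphic to the dihedral group D_4.)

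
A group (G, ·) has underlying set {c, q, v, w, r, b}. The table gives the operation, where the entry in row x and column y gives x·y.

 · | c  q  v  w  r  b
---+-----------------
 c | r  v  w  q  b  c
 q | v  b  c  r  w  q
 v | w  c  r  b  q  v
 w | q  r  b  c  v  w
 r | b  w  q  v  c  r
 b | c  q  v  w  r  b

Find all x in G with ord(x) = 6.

Identity is b. Compute the order of each non-identity element by repeated multiplication:
  c: c → r → b  (order 3)
  q: q → b  (order 2)
  v: v → r → q → c → w → b  (order 6)
  w: w → c → q → r → v → b  (order 6)
  r: r → c → b  (order 3)
Elements of order 6: {v, w}.
(Structurally, G here is isomorphic to the cyclic group Z_6.)

{v, w}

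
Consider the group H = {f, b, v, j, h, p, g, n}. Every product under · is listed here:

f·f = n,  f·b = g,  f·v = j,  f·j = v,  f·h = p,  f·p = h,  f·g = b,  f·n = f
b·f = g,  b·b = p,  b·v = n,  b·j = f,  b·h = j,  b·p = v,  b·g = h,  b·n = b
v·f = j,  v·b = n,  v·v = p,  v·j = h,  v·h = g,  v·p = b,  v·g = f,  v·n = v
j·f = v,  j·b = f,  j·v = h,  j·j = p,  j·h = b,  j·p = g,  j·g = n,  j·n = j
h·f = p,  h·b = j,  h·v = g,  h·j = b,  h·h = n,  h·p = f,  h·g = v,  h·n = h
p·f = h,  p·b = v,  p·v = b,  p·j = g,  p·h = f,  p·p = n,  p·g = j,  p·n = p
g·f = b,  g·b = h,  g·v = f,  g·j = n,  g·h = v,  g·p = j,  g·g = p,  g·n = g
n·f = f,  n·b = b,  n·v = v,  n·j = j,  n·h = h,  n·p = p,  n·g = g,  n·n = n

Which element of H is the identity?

n

The identity e satisfies e·x = x for all x, so its row in the table reproduces the column headers.
Row n reads: f, b, v, j, h, p, g, n — exactly the header order. So n is the identity.
(Structurally, H here is isomorphic to Z_2 x Z_4.)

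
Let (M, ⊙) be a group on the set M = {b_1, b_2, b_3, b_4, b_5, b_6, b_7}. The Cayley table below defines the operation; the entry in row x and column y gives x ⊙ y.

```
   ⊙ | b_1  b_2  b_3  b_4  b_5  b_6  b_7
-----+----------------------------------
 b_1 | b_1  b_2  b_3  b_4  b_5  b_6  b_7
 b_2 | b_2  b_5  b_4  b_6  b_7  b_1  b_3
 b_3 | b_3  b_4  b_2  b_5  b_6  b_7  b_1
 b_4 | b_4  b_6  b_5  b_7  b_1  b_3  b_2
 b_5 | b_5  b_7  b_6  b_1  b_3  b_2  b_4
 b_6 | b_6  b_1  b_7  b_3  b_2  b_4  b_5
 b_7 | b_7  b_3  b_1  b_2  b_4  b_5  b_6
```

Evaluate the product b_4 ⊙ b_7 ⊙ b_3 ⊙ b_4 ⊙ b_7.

b_4 ⊙ b_7 = b_2
b_2 ⊙ b_3 = b_4
b_4 ⊙ b_4 = b_7
b_7 ⊙ b_7 = b_6

b_6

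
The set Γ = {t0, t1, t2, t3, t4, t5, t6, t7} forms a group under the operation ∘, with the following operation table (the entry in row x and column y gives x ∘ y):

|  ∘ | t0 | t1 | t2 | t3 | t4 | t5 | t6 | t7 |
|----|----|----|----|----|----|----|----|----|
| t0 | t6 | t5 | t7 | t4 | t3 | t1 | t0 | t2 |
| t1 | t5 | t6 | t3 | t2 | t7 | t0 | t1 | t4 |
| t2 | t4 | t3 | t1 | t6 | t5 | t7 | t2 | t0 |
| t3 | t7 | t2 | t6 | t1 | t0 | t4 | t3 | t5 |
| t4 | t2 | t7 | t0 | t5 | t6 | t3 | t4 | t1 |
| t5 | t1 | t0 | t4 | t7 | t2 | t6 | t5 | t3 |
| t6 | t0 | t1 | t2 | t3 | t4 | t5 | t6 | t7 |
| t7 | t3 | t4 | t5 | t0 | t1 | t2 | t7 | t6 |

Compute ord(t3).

The identity element is t6 (its row matches the header).
t3^1 = t3
t3^2 = t3 ∘ t3 = t1
t3^3 = t1 ∘ t3 = t2
t3^4 = t2 ∘ t3 = t6
The first power of t3 equal to the identity is t3^4, so ord(t3) = 4.

4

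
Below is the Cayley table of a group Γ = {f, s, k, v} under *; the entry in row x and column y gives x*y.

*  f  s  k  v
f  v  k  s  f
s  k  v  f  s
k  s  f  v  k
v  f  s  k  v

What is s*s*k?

k

s*s = v
v*k = k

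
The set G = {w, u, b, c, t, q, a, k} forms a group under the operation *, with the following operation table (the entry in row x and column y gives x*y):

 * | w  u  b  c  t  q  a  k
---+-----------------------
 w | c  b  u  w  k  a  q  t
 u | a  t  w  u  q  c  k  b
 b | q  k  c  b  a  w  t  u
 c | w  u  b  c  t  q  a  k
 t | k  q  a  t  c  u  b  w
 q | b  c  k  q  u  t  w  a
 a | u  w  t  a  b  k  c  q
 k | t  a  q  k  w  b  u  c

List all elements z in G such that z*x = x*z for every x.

An element z is central iff its row equals its column in the table.
For k: k*u = a ≠ b = u*k, so k ∉ Z.
Checking each element this way leaves Z(G) = {c, t}.

{c, t}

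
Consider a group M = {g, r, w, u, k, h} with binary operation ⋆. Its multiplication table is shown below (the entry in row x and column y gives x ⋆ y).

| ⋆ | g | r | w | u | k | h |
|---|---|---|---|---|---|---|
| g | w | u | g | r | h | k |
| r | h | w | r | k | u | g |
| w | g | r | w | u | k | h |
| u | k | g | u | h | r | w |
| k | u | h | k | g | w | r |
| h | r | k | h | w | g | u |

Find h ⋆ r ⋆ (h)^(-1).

The identity is w. In row h, the entry w sits in column u, so h^(-1) = u.
h ⋆ r = k
k ⋆ u = g

g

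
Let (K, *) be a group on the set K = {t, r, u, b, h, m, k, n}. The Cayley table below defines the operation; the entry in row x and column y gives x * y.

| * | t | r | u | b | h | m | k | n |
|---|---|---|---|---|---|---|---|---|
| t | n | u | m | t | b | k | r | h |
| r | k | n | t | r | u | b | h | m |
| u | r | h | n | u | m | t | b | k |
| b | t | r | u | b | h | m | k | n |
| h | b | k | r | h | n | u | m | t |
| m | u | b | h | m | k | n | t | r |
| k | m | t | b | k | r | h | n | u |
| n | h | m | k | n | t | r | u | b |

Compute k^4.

k^1 = k
k^2 = k * k = n
k^3 = n * k = u
k^4 = u * k = b

b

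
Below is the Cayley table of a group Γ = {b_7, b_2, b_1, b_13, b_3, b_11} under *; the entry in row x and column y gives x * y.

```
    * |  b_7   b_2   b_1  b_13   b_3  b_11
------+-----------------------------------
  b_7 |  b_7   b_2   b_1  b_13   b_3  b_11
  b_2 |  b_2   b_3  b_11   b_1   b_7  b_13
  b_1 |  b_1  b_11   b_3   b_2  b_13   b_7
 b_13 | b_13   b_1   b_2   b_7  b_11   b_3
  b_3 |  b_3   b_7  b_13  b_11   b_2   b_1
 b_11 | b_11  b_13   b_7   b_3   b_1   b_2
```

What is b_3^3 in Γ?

b_7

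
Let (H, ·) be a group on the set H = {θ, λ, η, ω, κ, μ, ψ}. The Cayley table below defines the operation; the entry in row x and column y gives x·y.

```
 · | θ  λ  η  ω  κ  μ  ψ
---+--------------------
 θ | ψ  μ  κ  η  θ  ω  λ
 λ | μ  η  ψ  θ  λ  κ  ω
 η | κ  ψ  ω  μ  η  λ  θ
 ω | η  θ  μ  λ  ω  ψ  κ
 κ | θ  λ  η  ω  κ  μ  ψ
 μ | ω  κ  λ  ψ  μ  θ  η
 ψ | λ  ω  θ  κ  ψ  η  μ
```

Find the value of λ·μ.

Read row λ, column μ: λ·μ = κ.
(Structurally, H here is isomorphic to the cyclic group Z_7.)

κ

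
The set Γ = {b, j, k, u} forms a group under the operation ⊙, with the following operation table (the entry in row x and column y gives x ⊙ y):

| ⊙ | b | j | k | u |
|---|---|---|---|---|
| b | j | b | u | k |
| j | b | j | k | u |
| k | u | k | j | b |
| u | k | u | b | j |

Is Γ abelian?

Check whether the table is symmetric across its main diagonal.
Every entry (row x, col y) equals the entry (row y, col x), so Γ is abelian.

Yes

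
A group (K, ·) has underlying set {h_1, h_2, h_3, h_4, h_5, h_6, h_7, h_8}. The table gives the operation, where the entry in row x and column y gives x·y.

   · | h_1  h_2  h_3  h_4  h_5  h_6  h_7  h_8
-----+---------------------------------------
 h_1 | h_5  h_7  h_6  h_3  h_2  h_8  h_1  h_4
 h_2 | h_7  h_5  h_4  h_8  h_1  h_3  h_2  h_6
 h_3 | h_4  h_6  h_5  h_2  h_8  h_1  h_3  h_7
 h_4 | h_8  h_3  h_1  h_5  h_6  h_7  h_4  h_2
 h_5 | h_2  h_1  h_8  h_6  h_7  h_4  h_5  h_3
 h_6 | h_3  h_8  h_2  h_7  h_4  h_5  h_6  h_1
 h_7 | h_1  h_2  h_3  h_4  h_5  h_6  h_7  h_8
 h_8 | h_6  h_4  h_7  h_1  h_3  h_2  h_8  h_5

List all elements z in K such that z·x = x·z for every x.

{h_5, h_7}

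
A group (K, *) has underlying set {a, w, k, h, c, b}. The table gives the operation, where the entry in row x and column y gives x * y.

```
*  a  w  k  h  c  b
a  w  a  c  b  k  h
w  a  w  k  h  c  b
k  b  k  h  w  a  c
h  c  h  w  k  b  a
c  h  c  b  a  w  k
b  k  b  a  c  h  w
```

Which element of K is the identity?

w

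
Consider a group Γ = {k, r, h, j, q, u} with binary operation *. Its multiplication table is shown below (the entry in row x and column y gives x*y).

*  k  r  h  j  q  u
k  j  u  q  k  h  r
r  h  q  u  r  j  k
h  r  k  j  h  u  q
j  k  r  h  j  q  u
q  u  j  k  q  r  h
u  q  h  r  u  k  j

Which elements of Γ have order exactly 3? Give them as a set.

{q, r}

Identity is j. Compute the order of each non-identity element by repeated multiplication:
  k: k → j  (order 2)
  r: r → q → j  (order 3)
  h: h → j  (order 2)
  q: q → r → j  (order 3)
  u: u → j  (order 2)
Elements of order 3: {q, r}.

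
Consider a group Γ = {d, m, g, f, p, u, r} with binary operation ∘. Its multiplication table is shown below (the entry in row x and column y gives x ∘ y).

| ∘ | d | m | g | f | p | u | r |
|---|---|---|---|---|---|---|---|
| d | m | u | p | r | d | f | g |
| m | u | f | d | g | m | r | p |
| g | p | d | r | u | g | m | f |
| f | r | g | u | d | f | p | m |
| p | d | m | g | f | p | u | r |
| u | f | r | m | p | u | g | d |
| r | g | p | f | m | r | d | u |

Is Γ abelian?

Check whether the table is symmetric across its main diagonal.
Every entry (row x, col y) equals the entry (row y, col x), so Γ is abelian.

Yes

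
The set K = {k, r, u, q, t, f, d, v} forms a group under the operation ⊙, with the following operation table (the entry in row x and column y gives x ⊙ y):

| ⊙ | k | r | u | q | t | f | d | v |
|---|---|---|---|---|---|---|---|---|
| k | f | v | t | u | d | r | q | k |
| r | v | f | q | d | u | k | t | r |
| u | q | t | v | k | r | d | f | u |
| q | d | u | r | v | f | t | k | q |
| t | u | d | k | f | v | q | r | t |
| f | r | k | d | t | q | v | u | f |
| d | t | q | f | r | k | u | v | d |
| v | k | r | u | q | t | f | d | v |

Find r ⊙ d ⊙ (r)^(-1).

The identity is v. In row r, the entry v sits in column k, so r^(-1) = k.
r ⊙ d = t
t ⊙ k = u

u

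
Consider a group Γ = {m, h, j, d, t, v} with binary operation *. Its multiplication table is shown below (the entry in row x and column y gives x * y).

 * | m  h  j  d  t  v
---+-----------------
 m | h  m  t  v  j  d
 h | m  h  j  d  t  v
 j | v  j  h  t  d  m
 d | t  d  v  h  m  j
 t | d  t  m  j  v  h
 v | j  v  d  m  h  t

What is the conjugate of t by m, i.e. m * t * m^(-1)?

The identity is h. In row m, the entry h sits in column m, so m^(-1) = m.
m * t = j
j * m = v

v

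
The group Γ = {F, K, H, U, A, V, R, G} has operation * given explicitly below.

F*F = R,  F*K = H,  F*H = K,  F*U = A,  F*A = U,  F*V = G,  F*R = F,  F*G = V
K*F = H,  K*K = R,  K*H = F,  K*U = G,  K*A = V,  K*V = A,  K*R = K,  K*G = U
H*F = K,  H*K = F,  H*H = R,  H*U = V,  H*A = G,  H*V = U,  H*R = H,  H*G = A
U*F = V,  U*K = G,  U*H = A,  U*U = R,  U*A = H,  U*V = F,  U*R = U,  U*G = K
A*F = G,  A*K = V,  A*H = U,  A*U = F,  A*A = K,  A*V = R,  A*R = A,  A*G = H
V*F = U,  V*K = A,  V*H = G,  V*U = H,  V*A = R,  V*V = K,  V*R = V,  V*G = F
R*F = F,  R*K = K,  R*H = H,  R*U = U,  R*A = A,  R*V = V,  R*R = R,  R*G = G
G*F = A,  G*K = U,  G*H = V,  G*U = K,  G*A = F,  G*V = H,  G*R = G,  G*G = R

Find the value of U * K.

Read row U, column K: U * K = G.
(Structurally, Γ here is isomorphic to the dihedral group D_4.)

G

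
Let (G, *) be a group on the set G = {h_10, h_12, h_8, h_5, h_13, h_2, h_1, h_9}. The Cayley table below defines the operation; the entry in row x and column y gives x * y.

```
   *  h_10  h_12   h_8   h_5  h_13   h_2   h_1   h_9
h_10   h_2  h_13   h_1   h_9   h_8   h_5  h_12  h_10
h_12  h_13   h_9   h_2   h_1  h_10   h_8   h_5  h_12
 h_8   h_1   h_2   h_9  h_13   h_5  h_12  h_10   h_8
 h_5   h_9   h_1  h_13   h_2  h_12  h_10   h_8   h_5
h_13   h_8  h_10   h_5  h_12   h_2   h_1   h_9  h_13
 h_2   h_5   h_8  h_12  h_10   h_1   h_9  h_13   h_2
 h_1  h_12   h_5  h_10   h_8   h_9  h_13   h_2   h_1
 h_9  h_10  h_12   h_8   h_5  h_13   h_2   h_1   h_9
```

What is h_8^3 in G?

h_8

h_8^1 = h_8
h_8^2 = h_8 * h_8 = h_9
h_8^3 = h_9 * h_8 = h_8
(Structurally, G here is isomorphic to Z_2 x Z_4.)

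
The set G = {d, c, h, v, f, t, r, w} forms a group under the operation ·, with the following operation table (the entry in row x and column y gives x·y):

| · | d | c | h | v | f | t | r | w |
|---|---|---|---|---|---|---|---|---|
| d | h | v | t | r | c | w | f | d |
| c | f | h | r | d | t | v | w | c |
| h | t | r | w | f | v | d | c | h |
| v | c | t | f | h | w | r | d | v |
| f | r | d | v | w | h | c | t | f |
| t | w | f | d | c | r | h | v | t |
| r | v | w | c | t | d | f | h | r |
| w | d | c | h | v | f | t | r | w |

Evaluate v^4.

w

v^1 = v
v^2 = v·v = h
v^3 = h·v = f
v^4 = f·v = w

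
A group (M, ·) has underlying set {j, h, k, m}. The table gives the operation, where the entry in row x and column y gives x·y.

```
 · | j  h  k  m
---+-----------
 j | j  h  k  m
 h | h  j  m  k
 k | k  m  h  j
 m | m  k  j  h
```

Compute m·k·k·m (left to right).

j

m·k = j
j·k = k
k·m = j
(Structurally, M here is isomorphic to the cyclic group Z_4.)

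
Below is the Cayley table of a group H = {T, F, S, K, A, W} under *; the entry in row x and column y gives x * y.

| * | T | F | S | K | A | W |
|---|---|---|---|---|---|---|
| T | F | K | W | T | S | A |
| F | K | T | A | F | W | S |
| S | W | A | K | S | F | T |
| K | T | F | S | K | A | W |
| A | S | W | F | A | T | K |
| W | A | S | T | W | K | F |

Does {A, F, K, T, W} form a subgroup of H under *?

No

A * T = S, which is not in {A, F, K, T, W}.
The subset is not closed under *, so it is not a subgroup.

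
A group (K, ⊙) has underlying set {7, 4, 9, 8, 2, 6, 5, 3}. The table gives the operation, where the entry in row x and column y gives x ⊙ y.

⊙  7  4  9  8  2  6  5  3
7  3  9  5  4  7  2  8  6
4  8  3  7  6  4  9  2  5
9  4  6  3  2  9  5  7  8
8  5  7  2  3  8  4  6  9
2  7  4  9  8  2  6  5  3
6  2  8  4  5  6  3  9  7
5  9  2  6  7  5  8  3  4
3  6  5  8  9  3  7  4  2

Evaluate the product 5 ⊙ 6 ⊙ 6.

5 ⊙ 6 = 8
8 ⊙ 6 = 4

4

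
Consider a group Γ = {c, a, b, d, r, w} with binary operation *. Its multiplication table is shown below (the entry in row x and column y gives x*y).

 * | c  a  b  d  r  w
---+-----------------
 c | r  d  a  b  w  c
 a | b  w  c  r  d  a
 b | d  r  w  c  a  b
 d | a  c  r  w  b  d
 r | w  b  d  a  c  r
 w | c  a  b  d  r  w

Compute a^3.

a^1 = a
a^2 = a*a = w
a^3 = w*a = a

a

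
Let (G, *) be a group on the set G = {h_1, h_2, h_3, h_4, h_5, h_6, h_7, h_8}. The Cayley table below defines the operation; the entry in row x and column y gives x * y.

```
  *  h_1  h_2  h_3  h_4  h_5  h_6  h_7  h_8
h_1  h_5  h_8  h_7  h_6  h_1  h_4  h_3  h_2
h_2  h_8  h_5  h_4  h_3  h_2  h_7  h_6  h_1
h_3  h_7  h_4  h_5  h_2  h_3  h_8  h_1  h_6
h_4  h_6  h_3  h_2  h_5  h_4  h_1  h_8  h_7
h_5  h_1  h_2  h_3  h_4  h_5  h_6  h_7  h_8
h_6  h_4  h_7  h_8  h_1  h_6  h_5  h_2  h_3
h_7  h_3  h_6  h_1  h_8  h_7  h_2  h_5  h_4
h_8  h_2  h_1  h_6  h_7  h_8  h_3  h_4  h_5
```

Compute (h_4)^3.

h_4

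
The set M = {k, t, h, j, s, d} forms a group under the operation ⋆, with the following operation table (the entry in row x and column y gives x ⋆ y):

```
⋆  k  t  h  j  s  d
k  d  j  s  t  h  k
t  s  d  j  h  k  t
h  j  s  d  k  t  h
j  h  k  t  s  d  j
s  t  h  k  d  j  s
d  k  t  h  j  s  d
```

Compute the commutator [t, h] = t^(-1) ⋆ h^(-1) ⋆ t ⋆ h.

Identity is d; from the table t^(-1) = t and h^(-1) = h.
t ⋆ h = j
j ⋆ t = k
k ⋆ h = s

s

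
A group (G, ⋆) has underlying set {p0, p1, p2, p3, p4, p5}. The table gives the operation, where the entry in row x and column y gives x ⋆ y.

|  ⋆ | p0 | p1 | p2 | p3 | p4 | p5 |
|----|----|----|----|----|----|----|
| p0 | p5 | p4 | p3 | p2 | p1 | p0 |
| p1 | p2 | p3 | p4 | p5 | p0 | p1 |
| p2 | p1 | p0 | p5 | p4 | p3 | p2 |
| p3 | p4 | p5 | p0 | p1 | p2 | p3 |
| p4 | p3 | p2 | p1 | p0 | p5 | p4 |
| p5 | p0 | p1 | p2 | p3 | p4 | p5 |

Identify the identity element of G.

The identity e satisfies e ⋆ x = x for all x, so its row in the table reproduces the column headers.
Row p5 reads: p0, p1, p2, p3, p4, p5 — exactly the header order. So p5 is the identity.

p5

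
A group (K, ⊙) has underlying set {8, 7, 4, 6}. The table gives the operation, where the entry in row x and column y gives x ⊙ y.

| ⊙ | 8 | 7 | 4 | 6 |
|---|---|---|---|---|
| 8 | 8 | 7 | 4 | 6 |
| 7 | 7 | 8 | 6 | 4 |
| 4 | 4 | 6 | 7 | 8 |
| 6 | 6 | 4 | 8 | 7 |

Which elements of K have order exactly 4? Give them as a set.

Identity is 8. Compute the order of each non-identity element by repeated multiplication:
  7: 7 → 8  (order 2)
  4: 4 → 7 → 6 → 8  (order 4)
  6: 6 → 7 → 4 → 8  (order 4)
Elements of order 4: {4, 6}.

{4, 6}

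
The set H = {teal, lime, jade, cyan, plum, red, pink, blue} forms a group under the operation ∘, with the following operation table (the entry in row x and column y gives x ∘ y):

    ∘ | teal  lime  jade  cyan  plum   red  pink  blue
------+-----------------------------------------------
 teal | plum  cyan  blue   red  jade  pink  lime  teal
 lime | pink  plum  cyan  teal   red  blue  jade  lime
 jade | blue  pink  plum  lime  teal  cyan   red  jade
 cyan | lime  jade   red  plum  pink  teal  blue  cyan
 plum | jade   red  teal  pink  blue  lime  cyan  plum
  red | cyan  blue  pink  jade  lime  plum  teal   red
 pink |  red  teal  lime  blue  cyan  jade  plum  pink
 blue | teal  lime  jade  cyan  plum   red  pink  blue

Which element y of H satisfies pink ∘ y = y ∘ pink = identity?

First locate the identity: row blue matches the header, so blue is the identity.
Scan row pink for blue: pink ∘ cyan = blue. Hence pink^(-1) = cyan.
(Structurally, H here is isomorphic to the quaternion group Q_8.)

cyan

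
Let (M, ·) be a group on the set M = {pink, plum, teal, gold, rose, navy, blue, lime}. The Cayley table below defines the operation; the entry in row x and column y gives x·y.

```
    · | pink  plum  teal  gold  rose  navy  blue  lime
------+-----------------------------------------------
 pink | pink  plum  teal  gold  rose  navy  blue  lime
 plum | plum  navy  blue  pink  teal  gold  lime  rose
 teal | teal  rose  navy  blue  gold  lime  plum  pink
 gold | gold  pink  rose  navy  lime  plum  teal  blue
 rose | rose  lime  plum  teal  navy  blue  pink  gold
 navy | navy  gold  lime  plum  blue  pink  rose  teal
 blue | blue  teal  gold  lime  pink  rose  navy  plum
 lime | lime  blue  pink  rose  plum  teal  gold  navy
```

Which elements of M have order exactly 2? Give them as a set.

Identity is pink. Compute the order of each non-identity element by repeated multiplication:
  plum: plum → navy → gold → pink  (order 4)
  teal: teal → navy → lime → pink  (order 4)
  gold: gold → navy → plum → pink  (order 4)
  rose: rose → navy → blue → pink  (order 4)
  navy: navy → pink  (order 2)
  blue: blue → navy → rose → pink  (order 4)
  lime: lime → navy → teal → pink  (order 4)
Elements of order 2: {navy}.

{navy}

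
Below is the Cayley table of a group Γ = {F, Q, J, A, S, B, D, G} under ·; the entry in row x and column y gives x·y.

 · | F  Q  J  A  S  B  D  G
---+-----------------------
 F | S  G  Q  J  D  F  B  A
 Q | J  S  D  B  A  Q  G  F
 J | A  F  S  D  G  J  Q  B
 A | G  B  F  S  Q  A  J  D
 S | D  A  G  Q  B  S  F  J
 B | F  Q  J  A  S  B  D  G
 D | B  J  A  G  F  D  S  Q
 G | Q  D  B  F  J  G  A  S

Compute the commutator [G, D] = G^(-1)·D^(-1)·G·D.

Identity is B; from the table G^(-1) = J and D^(-1) = F.
J·F = A
A·G = D
D·D = S
(Structurally, Γ here is isomorphic to the quaternion group Q_8.)

S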